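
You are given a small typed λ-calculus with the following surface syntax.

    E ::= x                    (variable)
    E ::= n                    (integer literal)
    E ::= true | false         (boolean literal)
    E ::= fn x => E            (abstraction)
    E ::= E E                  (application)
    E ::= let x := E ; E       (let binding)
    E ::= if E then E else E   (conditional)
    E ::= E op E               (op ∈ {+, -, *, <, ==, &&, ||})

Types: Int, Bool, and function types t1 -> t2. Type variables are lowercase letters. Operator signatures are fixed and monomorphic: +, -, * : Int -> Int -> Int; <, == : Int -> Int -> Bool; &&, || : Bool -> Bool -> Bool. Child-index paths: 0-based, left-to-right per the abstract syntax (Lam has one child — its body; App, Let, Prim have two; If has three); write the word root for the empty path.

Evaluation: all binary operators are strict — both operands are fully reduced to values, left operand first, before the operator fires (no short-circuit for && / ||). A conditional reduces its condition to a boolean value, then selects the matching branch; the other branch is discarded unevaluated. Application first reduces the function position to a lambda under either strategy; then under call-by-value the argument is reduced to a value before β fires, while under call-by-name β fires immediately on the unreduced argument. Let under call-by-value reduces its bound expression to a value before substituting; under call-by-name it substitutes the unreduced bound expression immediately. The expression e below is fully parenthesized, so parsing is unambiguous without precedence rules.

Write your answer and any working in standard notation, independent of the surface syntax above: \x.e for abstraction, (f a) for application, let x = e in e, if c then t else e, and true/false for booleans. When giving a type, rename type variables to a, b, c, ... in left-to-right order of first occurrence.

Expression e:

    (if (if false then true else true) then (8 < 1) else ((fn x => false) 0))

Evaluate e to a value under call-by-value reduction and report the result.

Working:
step 0: (if (if false then true else true) then (8 < 1) else ((\x.false) 0))
step 1: [if@0] (if true then (8 < 1) else ((\x.false) 0))
step 2: [if@root] (8 < 1)
step 3: [delta@root] false

Answer: false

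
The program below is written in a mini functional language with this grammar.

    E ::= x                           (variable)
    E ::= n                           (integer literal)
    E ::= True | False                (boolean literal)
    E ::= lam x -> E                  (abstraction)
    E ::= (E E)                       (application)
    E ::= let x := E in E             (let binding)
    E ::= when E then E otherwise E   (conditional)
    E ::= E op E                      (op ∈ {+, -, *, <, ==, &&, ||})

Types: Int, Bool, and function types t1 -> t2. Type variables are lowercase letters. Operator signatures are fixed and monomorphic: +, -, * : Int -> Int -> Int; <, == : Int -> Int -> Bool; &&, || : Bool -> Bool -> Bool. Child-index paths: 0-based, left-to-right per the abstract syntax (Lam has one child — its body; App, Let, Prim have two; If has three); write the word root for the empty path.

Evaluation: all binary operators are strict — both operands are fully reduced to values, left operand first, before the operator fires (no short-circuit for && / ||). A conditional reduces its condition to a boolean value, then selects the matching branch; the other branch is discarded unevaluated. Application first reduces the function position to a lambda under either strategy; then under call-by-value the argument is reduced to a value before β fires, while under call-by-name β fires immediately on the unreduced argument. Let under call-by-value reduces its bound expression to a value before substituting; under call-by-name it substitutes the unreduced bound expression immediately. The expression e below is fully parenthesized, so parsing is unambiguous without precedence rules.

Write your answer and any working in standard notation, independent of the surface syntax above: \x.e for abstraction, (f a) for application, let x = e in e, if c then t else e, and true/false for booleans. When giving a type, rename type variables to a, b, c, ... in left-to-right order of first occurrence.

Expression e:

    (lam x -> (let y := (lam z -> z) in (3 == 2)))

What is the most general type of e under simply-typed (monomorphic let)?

Trace:
z : b
\z._ : b -> b
let y : b -> b
  unify Int ~ Int
  unify Int ~ Int
\x._ : a -> Bool

Answer: a -> Bool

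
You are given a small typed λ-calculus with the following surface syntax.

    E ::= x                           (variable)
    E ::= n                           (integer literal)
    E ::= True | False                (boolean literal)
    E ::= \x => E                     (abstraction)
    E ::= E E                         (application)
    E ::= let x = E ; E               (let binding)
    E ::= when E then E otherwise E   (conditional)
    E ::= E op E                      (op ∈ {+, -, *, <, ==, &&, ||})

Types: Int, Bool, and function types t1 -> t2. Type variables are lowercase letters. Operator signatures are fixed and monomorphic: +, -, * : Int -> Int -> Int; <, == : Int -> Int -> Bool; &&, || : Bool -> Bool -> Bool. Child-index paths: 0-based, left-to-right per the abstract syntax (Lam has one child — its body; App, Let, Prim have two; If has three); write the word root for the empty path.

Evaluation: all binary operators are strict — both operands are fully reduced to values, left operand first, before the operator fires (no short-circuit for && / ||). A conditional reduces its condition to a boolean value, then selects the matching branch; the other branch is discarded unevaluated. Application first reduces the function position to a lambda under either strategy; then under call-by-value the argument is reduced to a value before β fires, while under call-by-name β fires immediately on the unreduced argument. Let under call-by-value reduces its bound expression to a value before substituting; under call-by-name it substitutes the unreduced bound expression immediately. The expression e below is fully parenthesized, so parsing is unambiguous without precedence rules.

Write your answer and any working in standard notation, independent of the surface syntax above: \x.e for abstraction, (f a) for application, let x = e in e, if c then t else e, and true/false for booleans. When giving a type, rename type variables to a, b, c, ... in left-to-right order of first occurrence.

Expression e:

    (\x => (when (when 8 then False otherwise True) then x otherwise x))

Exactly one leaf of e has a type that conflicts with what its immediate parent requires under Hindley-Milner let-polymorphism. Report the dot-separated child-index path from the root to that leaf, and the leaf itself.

Trace:
  unify Int ~ Bool
  FAIL: mismatch Int ~ Bool

Answer: 0.0.0 : 8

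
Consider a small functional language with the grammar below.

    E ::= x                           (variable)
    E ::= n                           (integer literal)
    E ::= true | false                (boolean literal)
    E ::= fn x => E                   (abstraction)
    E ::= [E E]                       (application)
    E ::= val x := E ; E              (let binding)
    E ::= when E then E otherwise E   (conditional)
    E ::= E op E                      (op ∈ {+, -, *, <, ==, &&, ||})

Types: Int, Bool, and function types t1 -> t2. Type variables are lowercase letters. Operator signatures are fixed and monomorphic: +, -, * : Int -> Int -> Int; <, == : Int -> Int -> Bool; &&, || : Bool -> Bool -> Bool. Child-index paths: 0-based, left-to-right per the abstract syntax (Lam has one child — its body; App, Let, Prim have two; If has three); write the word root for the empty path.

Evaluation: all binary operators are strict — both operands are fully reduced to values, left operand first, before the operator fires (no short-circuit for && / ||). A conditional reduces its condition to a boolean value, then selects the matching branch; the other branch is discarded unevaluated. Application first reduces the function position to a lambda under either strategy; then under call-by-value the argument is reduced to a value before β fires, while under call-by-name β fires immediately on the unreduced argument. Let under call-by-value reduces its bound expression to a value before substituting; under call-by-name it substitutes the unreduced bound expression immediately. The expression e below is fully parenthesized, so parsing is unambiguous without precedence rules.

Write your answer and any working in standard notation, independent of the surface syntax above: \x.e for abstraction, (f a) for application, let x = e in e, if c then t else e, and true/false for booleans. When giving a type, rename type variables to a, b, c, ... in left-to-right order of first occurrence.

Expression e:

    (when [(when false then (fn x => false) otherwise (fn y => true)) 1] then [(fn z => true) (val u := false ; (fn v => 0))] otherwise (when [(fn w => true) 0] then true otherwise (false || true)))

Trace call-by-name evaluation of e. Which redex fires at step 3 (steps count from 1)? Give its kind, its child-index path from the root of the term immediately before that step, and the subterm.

Answer: if at root : (if true then ((\z.true) (let u = false in (\v.0))) else (if ((\w.true) 0) then true else (false || true)))

Working:
step 0: (if ((if false then (\x.false) else (\y.true)) 1) then ((\z.true) (let u = false in (\v.0))) else (if ((\w.true) 0) then true else (false || true)))
step 1: [if@0.0] (if ((\y.true) 1) then ((\z.true) (let u = false in (\v.0))) else (if ((\w.true) 0) then true else (false || true)))
step 2: [beta@0] (if true then ((\z.true) (let u = false in (\v.0))) else (if ((\w.true) 0) then true else (false || true)))
step 3: [if@root] ((\z.true) (let u = false in (\v.0)))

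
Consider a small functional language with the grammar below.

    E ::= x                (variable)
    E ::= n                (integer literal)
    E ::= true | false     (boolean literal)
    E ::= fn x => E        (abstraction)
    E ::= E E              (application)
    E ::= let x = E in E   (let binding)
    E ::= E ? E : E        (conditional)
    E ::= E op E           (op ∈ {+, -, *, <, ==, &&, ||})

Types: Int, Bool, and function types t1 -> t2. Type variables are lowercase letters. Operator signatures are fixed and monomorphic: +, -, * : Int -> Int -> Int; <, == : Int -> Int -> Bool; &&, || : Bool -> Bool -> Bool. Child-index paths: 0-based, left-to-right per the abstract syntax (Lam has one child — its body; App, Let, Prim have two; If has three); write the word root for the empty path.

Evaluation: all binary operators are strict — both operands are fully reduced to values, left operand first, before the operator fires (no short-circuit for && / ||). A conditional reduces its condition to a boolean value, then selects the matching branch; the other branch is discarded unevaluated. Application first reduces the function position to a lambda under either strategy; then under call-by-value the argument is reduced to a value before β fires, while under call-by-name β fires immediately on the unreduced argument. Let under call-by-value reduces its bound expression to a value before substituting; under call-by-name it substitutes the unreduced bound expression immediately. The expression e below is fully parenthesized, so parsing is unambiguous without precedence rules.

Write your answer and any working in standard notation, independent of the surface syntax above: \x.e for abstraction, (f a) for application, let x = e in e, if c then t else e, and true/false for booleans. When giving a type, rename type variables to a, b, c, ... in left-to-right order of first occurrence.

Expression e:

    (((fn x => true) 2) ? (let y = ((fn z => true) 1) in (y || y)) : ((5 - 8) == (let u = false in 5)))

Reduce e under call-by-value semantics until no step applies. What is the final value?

Working:
step 0: (if ((\x.true) 2) then (let y = ((\z.true) 1) in (y || y)) else ((5 - 8) == (let u = false in 5)))
step 1: [beta@0] (if true then (let y = ((\z.true) 1) in (y || y)) else ((5 - 8) == (let u = false in 5)))
step 2: [if@root] (let y = ((\z.true) 1) in (y || y))
step 3: [beta@0] (let y = true in (y || y))
step 4: [let@root] (true || true)
step 5: [delta@root] true

Answer: true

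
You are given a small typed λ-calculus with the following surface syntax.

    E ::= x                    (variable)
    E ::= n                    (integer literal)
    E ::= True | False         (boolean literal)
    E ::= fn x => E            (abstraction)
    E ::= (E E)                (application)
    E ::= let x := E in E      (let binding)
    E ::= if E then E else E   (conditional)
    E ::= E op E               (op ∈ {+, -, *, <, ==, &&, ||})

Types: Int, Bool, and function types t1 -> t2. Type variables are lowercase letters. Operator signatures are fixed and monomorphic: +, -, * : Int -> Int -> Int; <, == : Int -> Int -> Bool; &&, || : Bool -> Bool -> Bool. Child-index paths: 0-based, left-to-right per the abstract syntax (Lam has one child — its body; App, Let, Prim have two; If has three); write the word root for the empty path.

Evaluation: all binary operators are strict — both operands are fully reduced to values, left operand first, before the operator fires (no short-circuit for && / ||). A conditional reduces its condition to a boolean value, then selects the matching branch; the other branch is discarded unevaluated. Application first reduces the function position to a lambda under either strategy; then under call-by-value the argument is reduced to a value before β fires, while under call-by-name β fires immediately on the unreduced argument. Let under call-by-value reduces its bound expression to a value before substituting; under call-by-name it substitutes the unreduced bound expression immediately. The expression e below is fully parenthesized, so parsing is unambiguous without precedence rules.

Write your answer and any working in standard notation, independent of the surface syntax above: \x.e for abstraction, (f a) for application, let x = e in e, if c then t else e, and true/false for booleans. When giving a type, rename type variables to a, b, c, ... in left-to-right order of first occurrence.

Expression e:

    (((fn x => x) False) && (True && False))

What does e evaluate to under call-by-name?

Working:
step 0: (((\x.x) false) && (true && false))
step 1: [beta@0] (false && (true && false))
step 2: [delta@1] (false && false)
step 3: [delta@root] false

Answer: false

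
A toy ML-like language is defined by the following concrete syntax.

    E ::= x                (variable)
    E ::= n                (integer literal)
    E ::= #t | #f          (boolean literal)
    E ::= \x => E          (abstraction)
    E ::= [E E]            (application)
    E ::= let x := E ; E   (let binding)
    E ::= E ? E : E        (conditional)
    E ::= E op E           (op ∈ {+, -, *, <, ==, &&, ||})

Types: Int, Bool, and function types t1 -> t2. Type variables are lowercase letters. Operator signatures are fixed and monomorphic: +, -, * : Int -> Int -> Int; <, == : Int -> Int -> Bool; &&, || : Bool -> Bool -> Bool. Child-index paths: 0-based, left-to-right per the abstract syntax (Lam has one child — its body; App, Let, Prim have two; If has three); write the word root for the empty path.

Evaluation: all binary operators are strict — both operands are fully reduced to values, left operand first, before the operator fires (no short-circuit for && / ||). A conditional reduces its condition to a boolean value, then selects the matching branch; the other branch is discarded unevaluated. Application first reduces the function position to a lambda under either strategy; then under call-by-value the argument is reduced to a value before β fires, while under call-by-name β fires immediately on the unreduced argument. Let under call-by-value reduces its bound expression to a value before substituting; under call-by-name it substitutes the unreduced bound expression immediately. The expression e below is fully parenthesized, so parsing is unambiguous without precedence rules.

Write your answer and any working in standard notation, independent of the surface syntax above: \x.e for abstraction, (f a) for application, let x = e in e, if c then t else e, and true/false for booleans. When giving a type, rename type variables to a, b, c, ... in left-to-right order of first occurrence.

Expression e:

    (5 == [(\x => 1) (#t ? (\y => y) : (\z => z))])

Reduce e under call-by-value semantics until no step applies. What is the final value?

Derivation:
step 0: (5 == ((\x.1) (if true then (\y.y) else (\z.z))))
step 1: [if@1.1] (5 == ((\x.1) (\y.y)))
step 2: [beta@1] (5 == 1)
step 3: [delta@root] false

Answer: false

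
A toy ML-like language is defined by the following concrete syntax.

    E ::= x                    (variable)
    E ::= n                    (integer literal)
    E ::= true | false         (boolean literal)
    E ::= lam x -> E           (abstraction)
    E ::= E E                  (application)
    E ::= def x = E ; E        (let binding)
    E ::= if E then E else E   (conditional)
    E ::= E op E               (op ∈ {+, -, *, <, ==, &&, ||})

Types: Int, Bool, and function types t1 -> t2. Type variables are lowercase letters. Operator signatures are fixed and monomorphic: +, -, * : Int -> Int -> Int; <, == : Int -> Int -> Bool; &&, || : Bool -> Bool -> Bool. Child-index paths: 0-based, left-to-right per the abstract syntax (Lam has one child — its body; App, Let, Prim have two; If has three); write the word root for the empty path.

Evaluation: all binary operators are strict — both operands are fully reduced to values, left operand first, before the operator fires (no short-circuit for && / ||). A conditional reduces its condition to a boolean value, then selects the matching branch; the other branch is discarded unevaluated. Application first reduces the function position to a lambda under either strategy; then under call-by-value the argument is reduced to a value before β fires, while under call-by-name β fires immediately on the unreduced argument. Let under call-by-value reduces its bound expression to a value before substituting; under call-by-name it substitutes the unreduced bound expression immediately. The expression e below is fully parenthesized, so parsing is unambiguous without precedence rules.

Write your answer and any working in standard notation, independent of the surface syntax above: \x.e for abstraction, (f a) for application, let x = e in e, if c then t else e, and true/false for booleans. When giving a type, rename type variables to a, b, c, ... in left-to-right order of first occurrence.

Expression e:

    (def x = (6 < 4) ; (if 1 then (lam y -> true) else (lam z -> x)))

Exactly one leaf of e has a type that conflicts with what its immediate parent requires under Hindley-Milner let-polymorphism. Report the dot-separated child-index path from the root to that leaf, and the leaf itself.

Trace:
  unify Int ~ Int
  unify Int ~ Int
let x : Bool
  unify Int ~ Bool
  FAIL: mismatch Int ~ Bool

Answer: 1.0 : 1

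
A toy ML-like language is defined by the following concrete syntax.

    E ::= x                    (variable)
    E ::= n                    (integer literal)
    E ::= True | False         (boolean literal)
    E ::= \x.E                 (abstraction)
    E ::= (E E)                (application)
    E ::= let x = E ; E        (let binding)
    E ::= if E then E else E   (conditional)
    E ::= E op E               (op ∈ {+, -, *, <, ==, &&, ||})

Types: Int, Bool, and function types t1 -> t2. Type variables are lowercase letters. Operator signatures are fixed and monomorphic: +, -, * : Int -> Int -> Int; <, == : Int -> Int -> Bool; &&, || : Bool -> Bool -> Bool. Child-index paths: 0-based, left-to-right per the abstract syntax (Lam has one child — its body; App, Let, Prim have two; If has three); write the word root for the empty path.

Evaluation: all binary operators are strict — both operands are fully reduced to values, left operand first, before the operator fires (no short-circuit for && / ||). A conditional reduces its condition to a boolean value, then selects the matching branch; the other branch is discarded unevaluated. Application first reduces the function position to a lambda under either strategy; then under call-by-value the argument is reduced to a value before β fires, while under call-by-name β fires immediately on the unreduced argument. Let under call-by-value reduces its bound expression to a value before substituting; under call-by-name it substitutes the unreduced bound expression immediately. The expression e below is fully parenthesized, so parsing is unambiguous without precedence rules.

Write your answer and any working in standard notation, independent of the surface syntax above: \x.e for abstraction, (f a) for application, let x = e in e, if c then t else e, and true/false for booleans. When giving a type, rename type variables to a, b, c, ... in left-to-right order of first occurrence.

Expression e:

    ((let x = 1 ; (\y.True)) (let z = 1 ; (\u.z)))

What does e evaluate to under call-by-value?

Working:
step 0: ((let x = 1 in (\y.true)) (let z = 1 in (\u.z)))
step 1: [let@0] ((\y.true) (let z = 1 in (\u.z)))
step 2: [let@1] ((\y.true) (\u.1))
step 3: [beta@root] true

Answer: true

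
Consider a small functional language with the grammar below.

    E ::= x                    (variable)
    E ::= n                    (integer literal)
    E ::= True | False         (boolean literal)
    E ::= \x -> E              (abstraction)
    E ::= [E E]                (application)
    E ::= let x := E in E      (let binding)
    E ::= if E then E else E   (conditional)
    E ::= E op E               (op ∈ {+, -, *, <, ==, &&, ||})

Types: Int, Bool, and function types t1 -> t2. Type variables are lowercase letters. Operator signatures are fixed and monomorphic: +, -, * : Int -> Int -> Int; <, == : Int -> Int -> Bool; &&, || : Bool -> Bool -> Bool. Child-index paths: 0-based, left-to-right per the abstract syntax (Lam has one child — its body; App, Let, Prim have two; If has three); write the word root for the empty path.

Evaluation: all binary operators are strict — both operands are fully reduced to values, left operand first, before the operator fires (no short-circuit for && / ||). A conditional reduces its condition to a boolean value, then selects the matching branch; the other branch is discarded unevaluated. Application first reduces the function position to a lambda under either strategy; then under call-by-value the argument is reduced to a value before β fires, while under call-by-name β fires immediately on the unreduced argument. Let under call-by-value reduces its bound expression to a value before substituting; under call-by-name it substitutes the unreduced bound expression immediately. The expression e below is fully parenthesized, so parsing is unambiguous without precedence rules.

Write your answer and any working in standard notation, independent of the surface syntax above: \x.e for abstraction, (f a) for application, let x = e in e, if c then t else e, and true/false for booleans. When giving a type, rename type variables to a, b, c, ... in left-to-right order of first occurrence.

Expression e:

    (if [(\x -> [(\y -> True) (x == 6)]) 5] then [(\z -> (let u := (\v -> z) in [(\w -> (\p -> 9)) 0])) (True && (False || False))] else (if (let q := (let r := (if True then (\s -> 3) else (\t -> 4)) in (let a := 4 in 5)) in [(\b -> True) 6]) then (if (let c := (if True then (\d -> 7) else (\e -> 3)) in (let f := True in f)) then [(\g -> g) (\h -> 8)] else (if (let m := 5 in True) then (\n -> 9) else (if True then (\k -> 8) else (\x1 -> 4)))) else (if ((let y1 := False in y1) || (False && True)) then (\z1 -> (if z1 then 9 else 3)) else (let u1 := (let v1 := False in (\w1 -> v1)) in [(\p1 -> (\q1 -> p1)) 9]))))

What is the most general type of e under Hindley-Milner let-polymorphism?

Answer: Bool -> Int

Working:
\y._ : b -> Bool
x : a
  unify a ~ Int
  unify Int ~ Int
  unify b -> Bool ~ Bool -> c
  unify b ~ Bool
  unify Bool ~ c
_ _ : Bool
\x._ : Int -> Bool
  unify Int -> Bool ~ Int -> d
  unify Int ~ Int
  unify Bool ~ d
_ _ : Bool
  unify Bool ~ Bool
z : e
\v._ : f -> e
let u : forall. f -> e
\p._ : h -> Int
\w._ : g -> h -> Int
  unify g -> h -> Int ~ Int -> i
  unify g ~ Int
  unify h -> Int ~ i
_ _ : h -> Int
\z._ : e -> h -> Int
  unify Bool ~ Bool
  unify Bool ~ Bool
  unify Bool ~ Bool
  unify Bool ~ Bool
  unify e -> h -> Int ~ Bool -> j
  unify e ~ Bool
  unify h -> Int ~ j
_ _ : h -> Int
  unify Bool ~ Bool
\s._ : k -> Int
\t._ : l -> Int
  unify k -> Int ~ l -> Int
  unify k ~ l
  unify Int ~ Int
let r : forall. l -> Int
let a : Int
let q : Int
\b._ : m -> Bool
  unify m -> Bool ~ Int -> n
  unify m ~ Int
  unify Bool ~ n
_ _ : Bool
  unify Bool ~ Bool
  unify Bool ~ Bool
\d._ : o -> Int
\e._ : p -> Int
  unify o -> Int ~ p -> Int
  unify o ~ p
  unify Int ~ Int
let c : forall. p -> Int
let f : Bool
f : Bool
  unify Bool ~ Bool
g : q
\g._ : q -> q
\h._ : r -> Int
  unify q -> q ~ (r -> Int) -> s
  unify q ~ r -> Int
  unify r -> Int ~ s
_ _ : r -> Int
let m : Int
  unify Bool ~ Bool
\n._ : t -> Int
  unify Bool ~ Bool
\k._ : u -> Int
\x1._ : v -> Int
  unify u -> Int ~ v -> Int
  unify u ~ v
  unify Int ~ Int
  unify t -> Int ~ v -> Int
  unify t ~ v
  unify Int ~ Int
  unify r -> Int ~ v -> Int
  unify r ~ v
  unify Int ~ Int
let y1 : Bool
y1 : Bool
  unify Bool ~ Bool
  unify Bool ~ Bool
  unify Bool ~ Bool
  unify Bool ~ Bool
  unify Bool ~ Bool
z1 : w
  unify w ~ Bool
  unify Int ~ Int
\z1._ : Bool -> Int
let v1 : Bool
v1 : Bool
\w1._ : x -> Bool
let u1 : forall. x -> Bool
p1 : y
\q1._ : z -> y
\p1._ : y -> z -> y
  unify y -> z -> y ~ Int -> t26
  unify y ~ Int
  unify z -> Int ~ t26
_ _ : z -> Int
  unify Bool -> Int ~ z -> Int
  unify Bool ~ z
  unify Int ~ Int
  unify v -> Int ~ Bool -> Int
  unify v ~ Bool
  unify Int ~ Int
  unify h -> Int ~ Bool -> Int
  unify h ~ Bool
  unify Int ~ Int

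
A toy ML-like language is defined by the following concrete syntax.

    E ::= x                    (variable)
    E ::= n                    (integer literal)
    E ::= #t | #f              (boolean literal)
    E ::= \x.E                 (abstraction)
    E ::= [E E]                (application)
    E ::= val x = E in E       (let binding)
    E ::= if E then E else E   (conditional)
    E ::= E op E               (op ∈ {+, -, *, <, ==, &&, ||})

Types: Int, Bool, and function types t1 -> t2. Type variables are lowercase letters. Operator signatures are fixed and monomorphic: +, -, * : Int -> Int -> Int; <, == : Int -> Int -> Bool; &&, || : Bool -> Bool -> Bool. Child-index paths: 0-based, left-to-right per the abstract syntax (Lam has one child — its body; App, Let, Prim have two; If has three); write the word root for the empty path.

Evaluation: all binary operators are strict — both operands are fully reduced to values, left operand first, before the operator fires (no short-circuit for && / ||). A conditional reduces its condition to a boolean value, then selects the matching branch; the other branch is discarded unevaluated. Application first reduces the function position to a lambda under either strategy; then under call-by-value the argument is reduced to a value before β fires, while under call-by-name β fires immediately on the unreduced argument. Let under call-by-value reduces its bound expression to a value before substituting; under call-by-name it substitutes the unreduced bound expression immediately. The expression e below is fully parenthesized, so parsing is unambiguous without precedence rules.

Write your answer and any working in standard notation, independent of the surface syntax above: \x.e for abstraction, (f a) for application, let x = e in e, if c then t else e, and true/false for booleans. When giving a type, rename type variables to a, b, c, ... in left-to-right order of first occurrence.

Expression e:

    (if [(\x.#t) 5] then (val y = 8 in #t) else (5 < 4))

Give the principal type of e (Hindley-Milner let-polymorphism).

Working:
\x._ : a -> Bool
  unify a -> Bool ~ Int -> b
  unify a ~ Int
  unify Bool ~ b
_ _ : Bool
  unify Bool ~ Bool
let y : Int
  unify Int ~ Int
  unify Int ~ Int
  unify Bool ~ Bool

Answer: Bool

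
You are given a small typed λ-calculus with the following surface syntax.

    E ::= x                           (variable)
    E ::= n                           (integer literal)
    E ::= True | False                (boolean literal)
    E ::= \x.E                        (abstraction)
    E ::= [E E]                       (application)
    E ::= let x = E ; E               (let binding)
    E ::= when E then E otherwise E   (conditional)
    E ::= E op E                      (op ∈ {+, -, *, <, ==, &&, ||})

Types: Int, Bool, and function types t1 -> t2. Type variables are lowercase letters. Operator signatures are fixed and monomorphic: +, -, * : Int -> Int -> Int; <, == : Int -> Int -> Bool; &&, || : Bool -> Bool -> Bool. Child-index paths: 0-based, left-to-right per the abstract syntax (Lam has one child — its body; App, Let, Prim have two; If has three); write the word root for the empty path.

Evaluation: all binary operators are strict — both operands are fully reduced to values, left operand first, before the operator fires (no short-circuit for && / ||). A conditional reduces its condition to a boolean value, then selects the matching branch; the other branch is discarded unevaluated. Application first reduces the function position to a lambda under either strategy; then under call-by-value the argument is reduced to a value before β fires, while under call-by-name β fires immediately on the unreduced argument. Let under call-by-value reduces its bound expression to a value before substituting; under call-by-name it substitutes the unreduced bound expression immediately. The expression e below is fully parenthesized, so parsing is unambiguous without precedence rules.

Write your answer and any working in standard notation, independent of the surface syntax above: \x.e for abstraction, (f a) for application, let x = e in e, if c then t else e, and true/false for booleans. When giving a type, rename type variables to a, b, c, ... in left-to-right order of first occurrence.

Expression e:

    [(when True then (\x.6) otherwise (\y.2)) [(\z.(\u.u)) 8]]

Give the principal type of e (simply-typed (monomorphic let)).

Answer: Int

Derivation:
  unify Bool ~ Bool
\x._ : a -> Int
\y._ : b -> Int
  unify a -> Int ~ b -> Int
  unify a ~ b
  unify Int ~ Int
u : d
\u._ : d -> d
\z._ : c -> d -> d
  unify c -> d -> d ~ Int -> e
  unify c ~ Int
  unify d -> d ~ e
_ _ : d -> d
  unify b -> Int ~ (d -> d) -> f
  unify b ~ d -> d
  unify Int ~ f
_ _ : Int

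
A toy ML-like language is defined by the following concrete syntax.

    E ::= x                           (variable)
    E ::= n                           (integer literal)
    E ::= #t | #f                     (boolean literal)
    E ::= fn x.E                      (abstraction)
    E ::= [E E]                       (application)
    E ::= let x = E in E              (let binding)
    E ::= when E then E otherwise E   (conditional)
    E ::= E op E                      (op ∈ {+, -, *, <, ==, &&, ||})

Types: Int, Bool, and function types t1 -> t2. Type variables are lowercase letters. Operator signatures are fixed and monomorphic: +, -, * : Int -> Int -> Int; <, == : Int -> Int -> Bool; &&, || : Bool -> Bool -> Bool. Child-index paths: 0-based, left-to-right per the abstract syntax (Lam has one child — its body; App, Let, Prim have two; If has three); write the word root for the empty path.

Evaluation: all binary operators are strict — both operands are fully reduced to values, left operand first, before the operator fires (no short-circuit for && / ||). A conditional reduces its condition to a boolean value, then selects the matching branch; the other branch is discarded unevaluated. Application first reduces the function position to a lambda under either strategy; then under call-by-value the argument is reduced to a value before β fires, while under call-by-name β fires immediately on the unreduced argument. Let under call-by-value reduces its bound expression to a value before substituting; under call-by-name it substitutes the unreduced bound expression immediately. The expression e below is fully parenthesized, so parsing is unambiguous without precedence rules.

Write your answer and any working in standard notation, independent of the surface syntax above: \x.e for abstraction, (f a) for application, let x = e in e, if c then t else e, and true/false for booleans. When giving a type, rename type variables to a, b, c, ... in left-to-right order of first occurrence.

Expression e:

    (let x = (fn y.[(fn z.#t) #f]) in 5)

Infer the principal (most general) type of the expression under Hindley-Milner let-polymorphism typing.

Trace:
\z._ : b -> Bool
  unify b -> Bool ~ Bool -> c
  unify b ~ Bool
  unify Bool ~ c
_ _ : Bool
\y._ : a -> Bool
let x : forall. a -> Bool

Answer: Int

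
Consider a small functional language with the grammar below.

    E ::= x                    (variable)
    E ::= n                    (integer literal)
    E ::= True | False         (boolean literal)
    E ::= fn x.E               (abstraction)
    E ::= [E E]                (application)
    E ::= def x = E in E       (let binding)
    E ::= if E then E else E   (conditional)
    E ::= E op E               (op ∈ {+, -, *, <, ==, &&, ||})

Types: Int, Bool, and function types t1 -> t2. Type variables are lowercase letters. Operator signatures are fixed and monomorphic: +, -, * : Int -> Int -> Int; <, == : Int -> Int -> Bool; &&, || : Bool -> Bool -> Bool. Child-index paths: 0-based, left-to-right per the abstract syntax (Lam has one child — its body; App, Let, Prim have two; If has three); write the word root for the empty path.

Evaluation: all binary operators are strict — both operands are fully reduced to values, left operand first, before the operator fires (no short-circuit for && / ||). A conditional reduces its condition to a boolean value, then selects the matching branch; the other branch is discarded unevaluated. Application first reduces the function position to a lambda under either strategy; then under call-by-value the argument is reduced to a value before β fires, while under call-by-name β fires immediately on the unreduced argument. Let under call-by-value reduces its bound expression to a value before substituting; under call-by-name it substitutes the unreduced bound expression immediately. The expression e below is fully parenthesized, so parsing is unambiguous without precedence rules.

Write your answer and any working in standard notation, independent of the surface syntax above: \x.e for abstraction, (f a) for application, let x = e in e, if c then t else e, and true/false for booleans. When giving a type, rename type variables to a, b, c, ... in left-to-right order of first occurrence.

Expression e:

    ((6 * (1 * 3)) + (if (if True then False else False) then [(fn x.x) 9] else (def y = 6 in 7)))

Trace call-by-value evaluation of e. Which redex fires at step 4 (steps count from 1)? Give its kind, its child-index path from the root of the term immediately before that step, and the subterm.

Trace:
step 0: ((6 * (1 * 3)) + (if (if true then false else false) then ((\x.x) 9) else (let y = 6 in 7)))
step 1: [delta@0.1] ((6 * 3) + (if (if true then false else false) then ((\x.x) 9) else (let y = 6 in 7)))
step 2: [delta@0] (18 + (if (if true then false else false) then ((\x.x) 9) else (let y = 6 in 7)))
step 3: [if@1.0] (18 + (if false then ((\x.x) 9) else (let y = 6 in 7)))
step 4: [if@1] (18 + (let y = 6 in 7))

Answer: if at 1 : (if false then ((\x.x) 9) else (let y = 6 in 7))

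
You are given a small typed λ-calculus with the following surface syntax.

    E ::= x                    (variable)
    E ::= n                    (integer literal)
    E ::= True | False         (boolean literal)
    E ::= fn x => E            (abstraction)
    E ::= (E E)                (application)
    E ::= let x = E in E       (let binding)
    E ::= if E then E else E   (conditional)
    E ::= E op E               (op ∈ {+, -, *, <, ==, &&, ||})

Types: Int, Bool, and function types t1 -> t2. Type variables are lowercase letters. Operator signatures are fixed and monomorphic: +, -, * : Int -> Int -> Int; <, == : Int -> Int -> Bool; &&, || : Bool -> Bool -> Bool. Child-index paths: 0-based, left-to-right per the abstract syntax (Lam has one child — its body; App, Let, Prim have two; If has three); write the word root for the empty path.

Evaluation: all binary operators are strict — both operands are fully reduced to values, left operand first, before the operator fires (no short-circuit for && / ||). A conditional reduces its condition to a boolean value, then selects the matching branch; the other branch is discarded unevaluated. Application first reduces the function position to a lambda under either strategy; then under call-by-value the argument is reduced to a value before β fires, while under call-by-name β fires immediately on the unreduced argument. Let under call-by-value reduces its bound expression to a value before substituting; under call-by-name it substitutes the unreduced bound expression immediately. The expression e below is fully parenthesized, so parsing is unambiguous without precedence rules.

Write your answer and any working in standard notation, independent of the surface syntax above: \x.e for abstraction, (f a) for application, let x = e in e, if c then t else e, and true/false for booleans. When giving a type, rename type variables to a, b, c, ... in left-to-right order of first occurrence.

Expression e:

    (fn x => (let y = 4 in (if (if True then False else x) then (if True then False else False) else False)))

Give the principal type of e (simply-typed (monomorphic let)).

Answer: Bool -> Bool

Working:
let y : Int
  unify Bool ~ Bool
x : a
  unify Bool ~ a
  unify Bool ~ Bool
  unify Bool ~ Bool
  unify Bool ~ Bool
  unify Bool ~ Bool
\x._ : Bool -> Bool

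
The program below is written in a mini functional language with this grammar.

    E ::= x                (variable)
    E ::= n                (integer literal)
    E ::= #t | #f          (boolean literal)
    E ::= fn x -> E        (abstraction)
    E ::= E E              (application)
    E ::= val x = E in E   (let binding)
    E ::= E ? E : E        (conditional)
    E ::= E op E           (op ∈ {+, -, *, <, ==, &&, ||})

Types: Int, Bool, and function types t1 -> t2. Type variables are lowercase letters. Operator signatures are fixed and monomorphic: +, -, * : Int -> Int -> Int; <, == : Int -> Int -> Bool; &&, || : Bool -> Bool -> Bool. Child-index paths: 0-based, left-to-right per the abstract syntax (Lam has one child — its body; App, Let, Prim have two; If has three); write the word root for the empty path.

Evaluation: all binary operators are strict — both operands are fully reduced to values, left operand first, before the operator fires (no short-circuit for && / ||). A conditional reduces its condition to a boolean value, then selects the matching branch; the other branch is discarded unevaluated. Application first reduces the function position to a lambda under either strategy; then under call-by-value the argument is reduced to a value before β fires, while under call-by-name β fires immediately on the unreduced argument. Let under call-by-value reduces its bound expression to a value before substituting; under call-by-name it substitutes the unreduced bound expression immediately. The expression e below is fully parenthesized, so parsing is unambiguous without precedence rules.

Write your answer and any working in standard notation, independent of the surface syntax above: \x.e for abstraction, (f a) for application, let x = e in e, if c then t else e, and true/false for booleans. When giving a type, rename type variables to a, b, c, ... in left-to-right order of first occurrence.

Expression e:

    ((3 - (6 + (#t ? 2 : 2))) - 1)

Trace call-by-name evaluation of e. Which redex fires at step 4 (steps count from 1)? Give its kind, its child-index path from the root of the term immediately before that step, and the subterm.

Trace:
step 0: ((3 - (6 + (if true then 2 else 2))) - 1)
step 1: [if@0.1.1] ((3 - (6 + 2)) - 1)
step 2: [delta@0.1] ((3 - 8) - 1)
step 3: [delta@0] (-5 - 1)
step 4: [delta@root] -6

Answer: delta at root : (-5 - 1)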